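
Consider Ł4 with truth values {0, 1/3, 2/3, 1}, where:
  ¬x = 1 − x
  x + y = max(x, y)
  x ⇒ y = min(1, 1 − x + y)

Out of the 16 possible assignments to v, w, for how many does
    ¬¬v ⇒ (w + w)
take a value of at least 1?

v = 0, w = 0 ↦ 1  ≥
v = 0, w = 1/3 ↦ 1  ≥
v = 0, w = 2/3 ↦ 1  ≥
v = 0, w = 1 ↦ 1  ≥
v = 1/3, w = 0 ↦ 2/3  <
v = 1/3, w = 1/3 ↦ 1  ≥
v = 1/3, w = 2/3 ↦ 1  ≥
v = 1/3, w = 1 ↦ 1  ≥
v = 2/3, w = 0 ↦ 1/3  <
v = 2/3, w = 1/3 ↦ 2/3  <
v = 2/3, w = 2/3 ↦ 1  ≥
v = 2/3, w = 1 ↦ 1  ≥
v = 1, w = 0 ↦ 0  <
v = 1, w = 1/3 ↦ 1/3  <
v = 1, w = 2/3 ↦ 2/3  <
v = 1, w = 1 ↦ 1  ≥
So 10 of the 16 assignments meet the threshold.

10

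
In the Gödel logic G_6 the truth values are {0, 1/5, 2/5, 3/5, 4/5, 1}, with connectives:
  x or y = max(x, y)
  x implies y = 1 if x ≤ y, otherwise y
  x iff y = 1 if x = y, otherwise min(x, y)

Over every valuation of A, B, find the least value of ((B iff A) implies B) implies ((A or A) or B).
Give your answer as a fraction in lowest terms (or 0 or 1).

1/5

Take A = 0, B = 1/5:
B iff A = 1/5 iff 0 = 0
(B iff A) implies B = 0 implies 1/5 = 1
A or A = 0 or 0 = 0
(A or A) or B = 0 or 1/5 = 1/5
((B iff A) implies B) implies ((A or A) or B) = 1 implies 1/5 = 1/5
No assignment yields a value below 1/5, so this is the minimum.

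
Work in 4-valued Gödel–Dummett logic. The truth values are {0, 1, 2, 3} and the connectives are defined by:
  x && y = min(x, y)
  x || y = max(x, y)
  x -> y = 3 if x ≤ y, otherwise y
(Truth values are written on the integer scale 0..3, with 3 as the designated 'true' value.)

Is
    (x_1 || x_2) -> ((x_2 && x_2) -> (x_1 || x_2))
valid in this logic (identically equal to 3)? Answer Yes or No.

Yes

x_1 = 0, x_2 = 0 ↦ 3
x_1 = 0, x_2 = 1 ↦ 3
x_1 = 0, x_2 = 2 ↦ 3
x_1 = 0, x_2 = 3 ↦ 3
x_1 = 1, x_2 = 0 ↦ 3
x_1 = 1, x_2 = 1 ↦ 3
x_1 = 1, x_2 = 2 ↦ 3
x_1 = 1, x_2 = 3 ↦ 3
x_1 = 2, x_2 = 0 ↦ 3
x_1 = 2, x_2 = 1 ↦ 3
x_1 = 2, x_2 = 2 ↦ 3
x_1 = 2, x_2 = 3 ↦ 3
x_1 = 3, x_2 = 0 ↦ 3
x_1 = 3, x_2 = 1 ↦ 3
x_1 = 3, x_2 = 2 ↦ 3
x_1 = 3, x_2 = 3 ↦ 3
Every assignment gives a value ≥ 3.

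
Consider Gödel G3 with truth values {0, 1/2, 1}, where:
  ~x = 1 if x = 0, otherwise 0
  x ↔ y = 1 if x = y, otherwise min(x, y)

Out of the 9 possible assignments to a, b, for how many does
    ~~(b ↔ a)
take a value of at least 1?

a = 0, b = 0 ↦ 1  ≥
a = 0, b = 1/2 ↦ 0  <
a = 0, b = 1 ↦ 0  <
a = 1/2, b = 0 ↦ 0  <
a = 1/2, b = 1/2 ↦ 1  ≥
a = 1/2, b = 1 ↦ 1  ≥
a = 1, b = 0 ↦ 0  <
a = 1, b = 1/2 ↦ 1  ≥
a = 1, b = 1 ↦ 1  ≥
So 5 of the 9 assignments meet the threshold.

5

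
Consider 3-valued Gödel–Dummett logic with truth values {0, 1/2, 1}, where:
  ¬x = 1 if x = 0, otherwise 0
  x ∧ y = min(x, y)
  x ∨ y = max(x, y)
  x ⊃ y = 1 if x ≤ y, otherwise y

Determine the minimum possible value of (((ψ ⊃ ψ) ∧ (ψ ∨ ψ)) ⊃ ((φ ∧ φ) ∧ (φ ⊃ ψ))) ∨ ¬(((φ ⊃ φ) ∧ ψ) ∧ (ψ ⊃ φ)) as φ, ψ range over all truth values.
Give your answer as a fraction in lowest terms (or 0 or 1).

1/2

Take φ = 1/2, ψ = 1:
ψ ⊃ ψ = 1 ⊃ 1 = 1
ψ ∨ ψ = 1 ∨ 1 = 1
(ψ ⊃ ψ) ∧ (ψ ∨ ψ) = 1 ∧ 1 = 1
φ ∧ φ = 1/2 ∧ 1/2 = 1/2
φ ⊃ ψ = 1/2 ⊃ 1 = 1
(φ ∧ φ) ∧ (φ ⊃ ψ) = 1/2 ∧ 1 = 1/2
((ψ ⊃ ψ) ∧ (ψ ∨ ψ)) ⊃ ((φ ∧ φ) ∧ (φ ⊃ ψ)) = 1 ⊃ 1/2 = 1/2
φ ⊃ φ = 1/2 ⊃ 1/2 = 1
(φ ⊃ φ) ∧ ψ = 1 ∧ 1 = 1
ψ ⊃ φ = 1 ⊃ 1/2 = 1/2
((φ ⊃ φ) ∧ ψ) ∧ (ψ ⊃ φ) = 1 ∧ 1/2 = 1/2
¬(((φ ⊃ φ) ∧ ψ) ∧ (ψ ⊃ φ)) = ¬1/2 = 0
(((ψ ⊃ ψ) ∧ (ψ ∨ ψ)) ⊃ ((φ ∧ φ) ∧ (φ ⊃ ψ))) ∨ ¬(((φ ⊃ φ) ∧ ψ) ∧ (ψ ⊃ φ)) = 1/2 ∨ 0 = 1/2
No assignment yields a value below 1/2, so this is the minimum.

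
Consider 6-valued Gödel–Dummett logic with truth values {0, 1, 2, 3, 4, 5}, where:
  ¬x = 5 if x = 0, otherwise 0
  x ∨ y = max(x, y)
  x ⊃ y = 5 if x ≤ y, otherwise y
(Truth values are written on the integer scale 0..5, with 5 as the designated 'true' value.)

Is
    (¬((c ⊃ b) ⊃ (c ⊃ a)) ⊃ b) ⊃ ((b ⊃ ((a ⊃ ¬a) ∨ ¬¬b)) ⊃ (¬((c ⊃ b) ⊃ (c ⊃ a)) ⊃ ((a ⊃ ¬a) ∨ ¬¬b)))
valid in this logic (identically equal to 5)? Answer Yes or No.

Yes

At a = 2, b = 3, c = 3, for instance:
c ⊃ b = 3 ⊃ 3 = 5
c ⊃ a = 3 ⊃ 2 = 2
(c ⊃ b) ⊃ (c ⊃ a) = 5 ⊃ 2 = 2
¬((c ⊃ b) ⊃ (c ⊃ a)) = ¬2 = 0
¬((c ⊃ b) ⊃ (c ⊃ a)) ⊃ b = 0 ⊃ 3 = 5
¬a = ¬2 = 0
a ⊃ ¬a = 2 ⊃ 0 = 0
¬b = ¬3 = 0
¬¬b = ¬0 = 5
(a ⊃ ¬a) ∨ ¬¬b = 0 ∨ 5 = 5
b ⊃ ((a ⊃ ¬a) ∨ ¬¬b) = 3 ⊃ 5 = 5
¬((c ⊃ b) ⊃ (c ⊃ a)) ⊃ ((a ⊃ ¬a) ∨ ¬¬b) = 0 ⊃ 5 = 5
(b ⊃ ((a ⊃ ¬a) ∨ ¬¬b)) ⊃ (¬((c ⊃ b) ⊃ (c ⊃ a)) ⊃ ((a ⊃ ¬a) ∨ ¬¬b)) = 5 ⊃ 5 = 5
(¬((c ⊃ b) ⊃ (c ⊃ a)) ⊃ b) ⊃ ((b ⊃ ((a ⊃ ¬a) ∨ ¬¬b)) ⊃ (¬((c ⊃ b) ⊃ (c ⊃ a)) ⊃ ((a ⊃ ¬a) ∨ ¬¬b))) = 5 ⊃ 5 = 5
and checking the remaining 215 assignments likewise gives ≥ 5 in every case.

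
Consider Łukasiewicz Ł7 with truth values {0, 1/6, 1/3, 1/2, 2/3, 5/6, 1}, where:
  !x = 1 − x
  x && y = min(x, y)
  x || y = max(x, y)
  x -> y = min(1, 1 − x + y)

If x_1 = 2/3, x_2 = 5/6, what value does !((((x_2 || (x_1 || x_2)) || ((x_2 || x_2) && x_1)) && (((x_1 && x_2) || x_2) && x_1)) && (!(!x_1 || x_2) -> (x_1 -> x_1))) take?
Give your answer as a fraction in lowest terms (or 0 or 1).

x_1 || x_2 = 2/3 || 5/6 = 5/6
x_2 || (x_1 || x_2) = 5/6 || 5/6 = 5/6
x_2 || x_2 = 5/6 || 5/6 = 5/6
(x_2 || x_2) && x_1 = 5/6 && 2/3 = 2/3
(x_2 || (x_1 || x_2)) || ((x_2 || x_2) && x_1) = 5/6 || 2/3 = 5/6
x_1 && x_2 = 2/3 && 5/6 = 2/3
(x_1 && x_2) || x_2 = 2/3 || 5/6 = 5/6
((x_1 && x_2) || x_2) && x_1 = 5/6 && 2/3 = 2/3
((x_2 || (x_1 || x_2)) || ((x_2 || x_2) && x_1)) && (((x_1 && x_2) || x_2) && x_1) = 5/6 && 2/3 = 2/3
!x_1 = !2/3 = 1/3
!x_1 || x_2 = 1/3 || 5/6 = 5/6
!(!x_1 || x_2) = !5/6 = 1/6
x_1 -> x_1 = 2/3 -> 2/3 = 1
!(!x_1 || x_2) -> (x_1 -> x_1) = 1/6 -> 1 = 1
(((x_2 || (x_1 || x_2)) || ((x_2 || x_2) && x_1)) && (((x_1 && x_2) || x_2) && x_1)) && (!(!x_1 || x_2) -> (x_1 -> x_1)) = 2/3 && 1 = 2/3
!((((x_2 || (x_1 || x_2)) || ((x_2 || x_2) && x_1)) && (((x_1 && x_2) || x_2) && x_1)) && (!(!x_1 || x_2) -> (x_1 -> x_1))) = !2/3 = 1/3

1/3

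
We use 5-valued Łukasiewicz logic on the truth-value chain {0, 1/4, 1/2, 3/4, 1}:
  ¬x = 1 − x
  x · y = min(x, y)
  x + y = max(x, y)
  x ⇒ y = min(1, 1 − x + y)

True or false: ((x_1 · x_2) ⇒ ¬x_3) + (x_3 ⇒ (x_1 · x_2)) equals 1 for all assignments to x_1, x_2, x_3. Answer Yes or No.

Counterexample: take x_1 = 1/4, x_2 = 1/4, x_3 = 1.
x_1 · x_2 = 1/4 · 1/4 = 1/4
¬x_3 = ¬1 = 0
(x_1 · x_2) ⇒ ¬x_3 = 1/4 ⇒ 0 = 3/4
x_1 · x_2 = 1/4 · 1/4 = 1/4
x_3 ⇒ (x_1 · x_2) = 1 ⇒ 1/4 = 1/4
((x_1 · x_2) ⇒ ¬x_3) + (x_3 ⇒ (x_1 · x_2)) = 3/4 + 1/4 = 3/4
This gives 3/4 ≠ 1.

No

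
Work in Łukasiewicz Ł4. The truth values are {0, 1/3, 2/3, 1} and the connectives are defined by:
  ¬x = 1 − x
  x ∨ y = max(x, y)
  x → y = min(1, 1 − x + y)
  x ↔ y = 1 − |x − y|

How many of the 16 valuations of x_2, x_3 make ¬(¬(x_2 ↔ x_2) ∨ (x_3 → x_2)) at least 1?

1

x_2 = 0, x_3 = 0 ↦ 0  <
x_2 = 0, x_3 = 1/3 ↦ 1/3  <
x_2 = 0, x_3 = 2/3 ↦ 2/3  <
x_2 = 0, x_3 = 1 ↦ 1  ≥
x_2 = 1/3, x_3 = 0 ↦ 0  <
x_2 = 1/3, x_3 = 1/3 ↦ 0  <
x_2 = 1/3, x_3 = 2/3 ↦ 1/3  <
x_2 = 1/3, x_3 = 1 ↦ 2/3  <
x_2 = 2/3, x_3 = 0 ↦ 0  <
x_2 = 2/3, x_3 = 1/3 ↦ 0  <
x_2 = 2/3, x_3 = 2/3 ↦ 0  <
x_2 = 2/3, x_3 = 1 ↦ 1/3  <
x_2 = 1, x_3 = 0 ↦ 0  <
x_2 = 1, x_3 = 1/3 ↦ 0  <
x_2 = 1, x_3 = 2/3 ↦ 0  <
x_2 = 1, x_3 = 1 ↦ 0  <
So 1 of the 16 assignments meets the threshold.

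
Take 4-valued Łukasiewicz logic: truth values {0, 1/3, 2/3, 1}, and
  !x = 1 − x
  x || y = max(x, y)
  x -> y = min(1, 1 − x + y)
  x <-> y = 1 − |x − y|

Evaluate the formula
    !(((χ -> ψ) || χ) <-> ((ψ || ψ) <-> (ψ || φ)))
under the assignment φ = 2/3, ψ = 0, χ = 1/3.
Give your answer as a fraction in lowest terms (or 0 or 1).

χ -> ψ = 1/3 -> 0 = 2/3
(χ -> ψ) || χ = 2/3 || 1/3 = 2/3
ψ || ψ = 0 || 0 = 0
ψ || φ = 0 || 2/3 = 2/3
(ψ || ψ) <-> (ψ || φ) = 0 <-> 2/3 = 1/3
((χ -> ψ) || χ) <-> ((ψ || ψ) <-> (ψ || φ)) = 2/3 <-> 1/3 = 2/3
!(((χ -> ψ) || χ) <-> ((ψ || ψ) <-> (ψ || φ))) = !2/3 = 1/3

1/3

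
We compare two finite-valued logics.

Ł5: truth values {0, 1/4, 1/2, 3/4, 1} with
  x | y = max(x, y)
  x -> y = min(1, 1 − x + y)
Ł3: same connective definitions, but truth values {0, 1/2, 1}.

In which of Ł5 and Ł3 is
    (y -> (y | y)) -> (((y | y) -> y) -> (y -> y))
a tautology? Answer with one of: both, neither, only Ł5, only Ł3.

both

In Ł5: every assignment gives 1 — tautology.
In Ł3: every assignment gives 1 — tautology.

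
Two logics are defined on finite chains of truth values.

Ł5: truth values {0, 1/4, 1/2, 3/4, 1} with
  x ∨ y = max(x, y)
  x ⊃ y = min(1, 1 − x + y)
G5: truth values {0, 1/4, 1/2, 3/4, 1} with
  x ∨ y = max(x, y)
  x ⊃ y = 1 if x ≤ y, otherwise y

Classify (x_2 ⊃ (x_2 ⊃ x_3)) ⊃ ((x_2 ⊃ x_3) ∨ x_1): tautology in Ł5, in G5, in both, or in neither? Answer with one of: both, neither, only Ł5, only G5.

only G5

In Ł5: at x_1 = 0, x_2 = 1/4, x_3 = 0 the value is 3/4 — not a tautology.
In G5: every assignment gives 1 — tautology.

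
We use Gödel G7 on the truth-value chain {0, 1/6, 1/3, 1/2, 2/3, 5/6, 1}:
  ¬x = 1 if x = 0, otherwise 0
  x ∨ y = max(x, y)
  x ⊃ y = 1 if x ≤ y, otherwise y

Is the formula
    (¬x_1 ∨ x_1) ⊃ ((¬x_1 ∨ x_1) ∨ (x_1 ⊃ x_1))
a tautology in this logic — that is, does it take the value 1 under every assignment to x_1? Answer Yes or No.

Yes

x_1 = 0 ↦ 1
x_1 = 1/6 ↦ 1
x_1 = 1/3 ↦ 1
x_1 = 1/2 ↦ 1
x_1 = 2/3 ↦ 1
x_1 = 5/6 ↦ 1
x_1 = 1 ↦ 1
Every assignment gives a value ≥ 1.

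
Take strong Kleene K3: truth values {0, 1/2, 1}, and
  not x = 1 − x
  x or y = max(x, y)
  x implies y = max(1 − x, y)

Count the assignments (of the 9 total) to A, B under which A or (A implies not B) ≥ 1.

A = 0, B = 0 ↦ 1  ≥
A = 0, B = 1/2 ↦ 1  ≥
A = 0, B = 1 ↦ 1  ≥
A = 1/2, B = 0 ↦ 1  ≥
A = 1/2, B = 1/2 ↦ 1/2  <
A = 1/2, B = 1 ↦ 1/2  <
A = 1, B = 0 ↦ 1  ≥
A = 1, B = 1/2 ↦ 1  ≥
A = 1, B = 1 ↦ 1  ≥
So 7 of the 9 assignments meet the threshold.

7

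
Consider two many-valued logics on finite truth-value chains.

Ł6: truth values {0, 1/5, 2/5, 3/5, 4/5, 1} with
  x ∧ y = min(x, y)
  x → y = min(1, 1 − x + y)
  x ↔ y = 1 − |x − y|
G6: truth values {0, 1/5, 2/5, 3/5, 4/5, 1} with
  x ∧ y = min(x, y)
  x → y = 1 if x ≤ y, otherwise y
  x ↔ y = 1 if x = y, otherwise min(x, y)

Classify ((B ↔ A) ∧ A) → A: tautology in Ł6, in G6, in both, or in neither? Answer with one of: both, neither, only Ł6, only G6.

both

In Ł6: every assignment gives 1 — tautology.
In G6: every assignment gives 1 — tautology.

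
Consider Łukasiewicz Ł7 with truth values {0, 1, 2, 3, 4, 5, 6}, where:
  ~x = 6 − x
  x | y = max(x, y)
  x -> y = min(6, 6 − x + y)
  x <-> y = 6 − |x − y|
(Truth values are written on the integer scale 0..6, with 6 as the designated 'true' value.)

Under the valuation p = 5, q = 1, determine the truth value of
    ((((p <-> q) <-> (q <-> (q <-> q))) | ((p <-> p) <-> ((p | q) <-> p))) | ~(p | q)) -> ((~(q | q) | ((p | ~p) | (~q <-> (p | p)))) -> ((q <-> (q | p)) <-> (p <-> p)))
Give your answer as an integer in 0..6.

p <-> q = 5 <-> 1 = 2
q <-> q = 1 <-> 1 = 6
q <-> (q <-> q) = 1 <-> 6 = 1
(p <-> q) <-> (q <-> (q <-> q)) = 2 <-> 1 = 5
p <-> p = 5 <-> 5 = 6
p | q = 5 | 1 = 5
(p | q) <-> p = 5 <-> 5 = 6
(p <-> p) <-> ((p | q) <-> p) = 6 <-> 6 = 6
((p <-> q) <-> (q <-> (q <-> q))) | ((p <-> p) <-> ((p | q) <-> p)) = 5 | 6 = 6
p | q = 5 | 1 = 5
~(p | q) = ~5 = 1
(((p <-> q) <-> (q <-> (q <-> q))) | ((p <-> p) <-> ((p | q) <-> p))) | ~(p | q) = 6 | 1 = 6
q | q = 1 | 1 = 1
~(q | q) = ~1 = 5
~p = ~5 = 1
p | ~p = 5 | 1 = 5
~q = ~1 = 5
p | p = 5 | 5 = 5
~q <-> (p | p) = 5 <-> 5 = 6
(p | ~p) | (~q <-> (p | p)) = 5 | 6 = 6
~(q | q) | ((p | ~p) | (~q <-> (p | p))) = 5 | 6 = 6
q | p = 1 | 5 = 5
q <-> (q | p) = 1 <-> 5 = 2
p <-> p = 5 <-> 5 = 6
(q <-> (q | p)) <-> (p <-> p) = 2 <-> 6 = 2
(~(q | q) | ((p | ~p) | (~q <-> (p | p)))) -> ((q <-> (q | p)) <-> (p <-> p)) = 6 -> 2 = 2
((((p <-> q) <-> (q <-> (q <-> q))) | ((p <-> p) <-> ((p | q) <-> p))) | ~(p | q)) -> ((~(q | q) | ((p | ~p) | (~q <-> (p | p)))) -> ((q <-> (q | p)) <-> (p <-> p))) = 6 -> 2 = 2

2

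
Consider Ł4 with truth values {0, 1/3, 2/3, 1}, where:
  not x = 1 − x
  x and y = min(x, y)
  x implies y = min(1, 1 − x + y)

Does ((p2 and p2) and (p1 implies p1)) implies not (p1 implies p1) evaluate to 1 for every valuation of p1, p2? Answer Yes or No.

Counterexample: take p1 = 0, p2 = 1/3.
p2 and p2 = 1/3 and 1/3 = 1/3
p1 implies p1 = 0 implies 0 = 1
(p2 and p2) and (p1 implies p1) = 1/3 and 1 = 1/3
p1 implies p1 = 0 implies 0 = 1
not (p1 implies p1) = not 1 = 0
((p2 and p2) and (p1 implies p1)) implies not (p1 implies p1) = 1/3 implies 0 = 2/3
This gives 2/3 ≠ 1.

No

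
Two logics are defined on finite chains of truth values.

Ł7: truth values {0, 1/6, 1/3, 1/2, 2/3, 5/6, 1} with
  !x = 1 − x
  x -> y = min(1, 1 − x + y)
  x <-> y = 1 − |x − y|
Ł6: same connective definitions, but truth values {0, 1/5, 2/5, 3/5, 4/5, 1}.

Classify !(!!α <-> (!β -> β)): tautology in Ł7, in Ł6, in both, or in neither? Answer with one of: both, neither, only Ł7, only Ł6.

neither

In Ł7: at α = 0, β = 0 the value is 0 — not a tautology.
In Ł6: at α = 0, β = 0 the value is 0 — not a tautology.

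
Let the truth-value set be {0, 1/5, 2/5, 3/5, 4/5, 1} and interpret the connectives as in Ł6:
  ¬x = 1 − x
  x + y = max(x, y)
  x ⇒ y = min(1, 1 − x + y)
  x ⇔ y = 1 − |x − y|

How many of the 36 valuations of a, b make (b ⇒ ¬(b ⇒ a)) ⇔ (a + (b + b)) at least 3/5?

value 1: 6 assignments (counts)
value 4/5: 10 assignments (counts)
value 3/5: 8 assignments (counts)
value 2/5: 6 assignments
value 1/5: 4 assignments
value 0: 2 assignments
So 24 of the 36 assignments meet the threshold.

24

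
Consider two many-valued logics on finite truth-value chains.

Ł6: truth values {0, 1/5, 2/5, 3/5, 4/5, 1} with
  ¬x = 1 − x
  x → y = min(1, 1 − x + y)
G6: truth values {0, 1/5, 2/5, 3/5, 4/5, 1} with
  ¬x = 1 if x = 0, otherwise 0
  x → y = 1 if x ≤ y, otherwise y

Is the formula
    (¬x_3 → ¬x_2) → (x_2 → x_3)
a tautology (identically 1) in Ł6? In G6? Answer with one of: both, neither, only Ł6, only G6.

In Ł6: every assignment gives 1 — tautology.
In G6: at x_2 = 2/5, x_3 = 1/5 the value is 1/5 — not a tautology.

only Ł6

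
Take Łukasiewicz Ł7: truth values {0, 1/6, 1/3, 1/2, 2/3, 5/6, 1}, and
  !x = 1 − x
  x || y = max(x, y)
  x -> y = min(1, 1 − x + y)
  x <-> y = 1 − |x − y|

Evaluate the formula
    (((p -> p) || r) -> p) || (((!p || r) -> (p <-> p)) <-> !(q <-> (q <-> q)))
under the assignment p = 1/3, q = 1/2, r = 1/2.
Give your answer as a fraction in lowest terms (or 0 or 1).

1/2

p -> p = 1/3 -> 1/3 = 1
(p -> p) || r = 1 || 1/2 = 1
((p -> p) || r) -> p = 1 -> 1/3 = 1/3
!p = !1/3 = 2/3
!p || r = 2/3 || 1/2 = 2/3
p <-> p = 1/3 <-> 1/3 = 1
(!p || r) -> (p <-> p) = 2/3 -> 1 = 1
q <-> q = 1/2 <-> 1/2 = 1
q <-> (q <-> q) = 1/2 <-> 1 = 1/2
!(q <-> (q <-> q)) = !1/2 = 1/2
((!p || r) -> (p <-> p)) <-> !(q <-> (q <-> q)) = 1 <-> 1/2 = 1/2
(((p -> p) || r) -> p) || (((!p || r) -> (p <-> p)) <-> !(q <-> (q <-> q))) = 1/3 || 1/2 = 1/2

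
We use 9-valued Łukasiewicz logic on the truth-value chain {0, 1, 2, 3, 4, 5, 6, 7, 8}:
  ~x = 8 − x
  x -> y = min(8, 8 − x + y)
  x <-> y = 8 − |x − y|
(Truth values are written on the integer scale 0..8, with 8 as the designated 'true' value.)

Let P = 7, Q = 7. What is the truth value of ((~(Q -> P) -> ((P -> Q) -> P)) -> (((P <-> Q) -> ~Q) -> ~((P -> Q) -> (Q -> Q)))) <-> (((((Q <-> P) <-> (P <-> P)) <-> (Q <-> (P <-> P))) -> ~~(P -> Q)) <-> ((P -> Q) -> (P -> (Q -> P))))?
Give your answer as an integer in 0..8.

7

Q -> P = 7 -> 7 = 8
~(Q -> P) = ~8 = 0
P -> Q = 7 -> 7 = 8
(P -> Q) -> P = 8 -> 7 = 7
~(Q -> P) -> ((P -> Q) -> P) = 0 -> 7 = 8
P <-> Q = 7 <-> 7 = 8
~Q = ~7 = 1
(P <-> Q) -> ~Q = 8 -> 1 = 1
P -> Q = 7 -> 7 = 8
Q -> Q = 7 -> 7 = 8
(P -> Q) -> (Q -> Q) = 8 -> 8 = 8
~((P -> Q) -> (Q -> Q)) = ~8 = 0
((P <-> Q) -> ~Q) -> ~((P -> Q) -> (Q -> Q)) = 1 -> 0 = 7
(~(Q -> P) -> ((P -> Q) -> P)) -> (((P <-> Q) -> ~Q) -> ~((P -> Q) -> (Q -> Q))) = 8 -> 7 = 7
Q <-> P = 7 <-> 7 = 8
P <-> P = 7 <-> 7 = 8
(Q <-> P) <-> (P <-> P) = 8 <-> 8 = 8
P <-> P = 7 <-> 7 = 8
Q <-> (P <-> P) = 7 <-> 8 = 7
((Q <-> P) <-> (P <-> P)) <-> (Q <-> (P <-> P)) = 8 <-> 7 = 7
P -> Q = 7 -> 7 = 8
~(P -> Q) = ~8 = 0
~~(P -> Q) = ~0 = 8
(((Q <-> P) <-> (P <-> P)) <-> (Q <-> (P <-> P))) -> ~~(P -> Q) = 7 -> 8 = 8
P -> Q = 7 -> 7 = 8
Q -> P = 7 -> 7 = 8
P -> (Q -> P) = 7 -> 8 = 8
(P -> Q) -> (P -> (Q -> P)) = 8 -> 8 = 8
((((Q <-> P) <-> (P <-> P)) <-> (Q <-> (P <-> P))) -> ~~(P -> Q)) <-> ((P -> Q) -> (P -> (Q -> P))) = 8 <-> 8 = 8
((~(Q -> P) -> ((P -> Q) -> P)) -> (((P <-> Q) -> ~Q) -> ~((P -> Q) -> (Q -> Q)))) <-> (((((Q <-> P) <-> (P <-> P)) <-> (Q <-> (P <-> P))) -> ~~(P -> Q)) <-> ((P -> Q) -> (P -> (Q -> P)))) = 7 <-> 8 = 7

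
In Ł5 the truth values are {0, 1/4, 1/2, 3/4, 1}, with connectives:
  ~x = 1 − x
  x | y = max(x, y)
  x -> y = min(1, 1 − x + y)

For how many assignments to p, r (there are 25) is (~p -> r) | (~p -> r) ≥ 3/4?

19

value 1: 15 assignments (counts)
value 3/4: 4 assignments (counts)
value 1/2: 3 assignments
value 1/4: 2 assignments
value 0: 1 assignment
So 19 of the 25 assignments meet the threshold.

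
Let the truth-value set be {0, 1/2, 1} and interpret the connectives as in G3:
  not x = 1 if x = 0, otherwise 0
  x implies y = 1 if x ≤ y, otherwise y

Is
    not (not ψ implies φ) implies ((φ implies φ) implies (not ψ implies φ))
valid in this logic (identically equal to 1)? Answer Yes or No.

Counterexample: take φ = 0, ψ = 0.
not ψ = not 0 = 1
not ψ implies φ = 1 implies 0 = 0
not (not ψ implies φ) = not 0 = 1
φ implies φ = 0 implies 0 = 1
not ψ implies φ = 1 implies 0 = 0
(φ implies φ) implies (not ψ implies φ) = 1 implies 0 = 0
not (not ψ implies φ) implies ((φ implies φ) implies (not ψ implies φ)) = 1 implies 0 = 0
This gives 0 ≠ 1.

No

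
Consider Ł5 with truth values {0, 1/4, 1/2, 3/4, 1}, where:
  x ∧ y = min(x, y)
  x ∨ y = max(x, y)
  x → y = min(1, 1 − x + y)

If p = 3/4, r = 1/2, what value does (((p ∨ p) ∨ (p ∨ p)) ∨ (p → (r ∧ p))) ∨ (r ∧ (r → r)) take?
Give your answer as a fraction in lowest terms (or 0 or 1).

3/4

p ∨ p = 3/4 ∨ 3/4 = 3/4
p ∨ p = 3/4 ∨ 3/4 = 3/4
(p ∨ p) ∨ (p ∨ p) = 3/4 ∨ 3/4 = 3/4
r ∧ p = 1/2 ∧ 3/4 = 1/2
p → (r ∧ p) = 3/4 → 1/2 = 3/4
((p ∨ p) ∨ (p ∨ p)) ∨ (p → (r ∧ p)) = 3/4 ∨ 3/4 = 3/4
r → r = 1/2 → 1/2 = 1
r ∧ (r → r) = 1/2 ∧ 1 = 1/2
(((p ∨ p) ∨ (p ∨ p)) ∨ (p → (r ∧ p))) ∨ (r ∧ (r → r)) = 3/4 ∨ 1/2 = 3/4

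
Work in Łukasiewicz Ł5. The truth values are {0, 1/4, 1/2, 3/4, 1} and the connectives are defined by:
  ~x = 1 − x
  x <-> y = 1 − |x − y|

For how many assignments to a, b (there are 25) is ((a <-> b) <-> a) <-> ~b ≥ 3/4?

7

value 1: 7 assignments (counts)
value 1/2: 11 assignments
value 0: 7 assignments
So 7 of the 25 assignments meet the threshold.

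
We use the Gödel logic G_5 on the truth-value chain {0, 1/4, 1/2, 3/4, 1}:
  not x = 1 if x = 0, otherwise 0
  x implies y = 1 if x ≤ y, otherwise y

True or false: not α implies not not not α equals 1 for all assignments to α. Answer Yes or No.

α = 0 ↦ 1
α = 1/4 ↦ 1
α = 1/2 ↦ 1
α = 3/4 ↦ 1
α = 1 ↦ 1
Every assignment gives a value ≥ 1.

Yes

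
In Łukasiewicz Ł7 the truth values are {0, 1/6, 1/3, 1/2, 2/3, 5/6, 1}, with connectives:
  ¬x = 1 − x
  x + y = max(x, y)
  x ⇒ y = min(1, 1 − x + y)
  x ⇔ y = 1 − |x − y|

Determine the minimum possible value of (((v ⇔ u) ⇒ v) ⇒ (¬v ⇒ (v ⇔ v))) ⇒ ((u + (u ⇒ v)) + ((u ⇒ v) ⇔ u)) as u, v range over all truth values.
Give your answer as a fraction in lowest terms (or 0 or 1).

2/3

Take u = 1/3, v = 0:
v ⇔ u = 0 ⇔ 1/3 = 2/3
(v ⇔ u) ⇒ v = 2/3 ⇒ 0 = 1/3
¬v = ¬0 = 1
v ⇔ v = 0 ⇔ 0 = 1
¬v ⇒ (v ⇔ v) = 1 ⇒ 1 = 1
((v ⇔ u) ⇒ v) ⇒ (¬v ⇒ (v ⇔ v)) = 1/3 ⇒ 1 = 1
u ⇒ v = 1/3 ⇒ 0 = 2/3
u + (u ⇒ v) = 1/3 + 2/3 = 2/3
u ⇒ v = 1/3 ⇒ 0 = 2/3
(u ⇒ v) ⇔ u = 2/3 ⇔ 1/3 = 2/3
(u + (u ⇒ v)) + ((u ⇒ v) ⇔ u) = 2/3 + 2/3 = 2/3
(((v ⇔ u) ⇒ v) ⇒ (¬v ⇒ (v ⇔ v))) ⇒ ((u + (u ⇒ v)) + ((u ⇒ v) ⇔ u)) = 1 ⇒ 2/3 = 2/3
No assignment yields a value below 2/3, so this is the minimum.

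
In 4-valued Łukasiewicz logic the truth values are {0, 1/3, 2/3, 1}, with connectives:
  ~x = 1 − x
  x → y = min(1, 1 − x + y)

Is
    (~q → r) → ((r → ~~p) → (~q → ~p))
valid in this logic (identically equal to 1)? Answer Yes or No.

Counterexample: take p = 2/3, q = 0, r = 2/3.
~q = ~0 = 1
~q → r = 1 → 2/3 = 2/3
~p = ~2/3 = 1/3
~~p = ~1/3 = 2/3
r → ~~p = 2/3 → 2/3 = 1
~q = ~0 = 1
~p = ~2/3 = 1/3
~q → ~p = 1 → 1/3 = 1/3
(r → ~~p) → (~q → ~p) = 1 → 1/3 = 1/3
(~q → r) → ((r → ~~p) → (~q → ~p)) = 2/3 → 1/3 = 2/3
This gives 2/3 ≠ 1.

No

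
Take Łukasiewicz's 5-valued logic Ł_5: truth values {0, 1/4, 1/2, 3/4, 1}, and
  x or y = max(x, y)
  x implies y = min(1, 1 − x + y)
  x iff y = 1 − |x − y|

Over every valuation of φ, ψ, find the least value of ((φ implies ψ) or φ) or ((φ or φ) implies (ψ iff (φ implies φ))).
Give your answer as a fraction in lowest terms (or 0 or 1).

Take φ = 1/2, ψ = 0:
φ implies ψ = 1/2 implies 0 = 1/2
(φ implies ψ) or φ = 1/2 or 1/2 = 1/2
φ or φ = 1/2 or 1/2 = 1/2
φ implies φ = 1/2 implies 1/2 = 1
ψ iff (φ implies φ) = 0 iff 1 = 0
(φ or φ) implies (ψ iff (φ implies φ)) = 1/2 implies 0 = 1/2
((φ implies ψ) or φ) or ((φ or φ) implies (ψ iff (φ implies φ))) = 1/2 or 1/2 = 1/2
No assignment yields a value below 1/2, so this is the minimum.

1/2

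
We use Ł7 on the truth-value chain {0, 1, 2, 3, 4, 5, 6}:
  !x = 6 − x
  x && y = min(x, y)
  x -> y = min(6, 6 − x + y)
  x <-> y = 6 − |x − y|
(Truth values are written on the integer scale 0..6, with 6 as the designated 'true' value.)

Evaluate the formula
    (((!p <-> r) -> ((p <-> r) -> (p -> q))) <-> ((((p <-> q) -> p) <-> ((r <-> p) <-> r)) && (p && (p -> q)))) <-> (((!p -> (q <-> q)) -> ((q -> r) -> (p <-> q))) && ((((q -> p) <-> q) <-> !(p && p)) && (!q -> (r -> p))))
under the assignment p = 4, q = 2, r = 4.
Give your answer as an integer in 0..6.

6

!p = !4 = 2
!p <-> r = 2 <-> 4 = 4
p <-> r = 4 <-> 4 = 6
p -> q = 4 -> 2 = 4
(p <-> r) -> (p -> q) = 6 -> 4 = 4
(!p <-> r) -> ((p <-> r) -> (p -> q)) = 4 -> 4 = 6
p <-> q = 4 <-> 2 = 4
(p <-> q) -> p = 4 -> 4 = 6
r <-> p = 4 <-> 4 = 6
(r <-> p) <-> r = 6 <-> 4 = 4
((p <-> q) -> p) <-> ((r <-> p) <-> r) = 6 <-> 4 = 4
p -> q = 4 -> 2 = 4
p && (p -> q) = 4 && 4 = 4
(((p <-> q) -> p) <-> ((r <-> p) <-> r)) && (p && (p -> q)) = 4 && 4 = 4
((!p <-> r) -> ((p <-> r) -> (p -> q))) <-> ((((p <-> q) -> p) <-> ((r <-> p) <-> r)) && (p && (p -> q))) = 6 <-> 4 = 4
!p = !4 = 2
q <-> q = 2 <-> 2 = 6
!p -> (q <-> q) = 2 -> 6 = 6
q -> r = 2 -> 4 = 6
p <-> q = 4 <-> 2 = 4
(q -> r) -> (p <-> q) = 6 -> 4 = 4
(!p -> (q <-> q)) -> ((q -> r) -> (p <-> q)) = 6 -> 4 = 4
q -> p = 2 -> 4 = 6
(q -> p) <-> q = 6 <-> 2 = 2
p && p = 4 && 4 = 4
!(p && p) = !4 = 2
((q -> p) <-> q) <-> !(p && p) = 2 <-> 2 = 6
!q = !2 = 4
r -> p = 4 -> 4 = 6
!q -> (r -> p) = 4 -> 6 = 6
(((q -> p) <-> q) <-> !(p && p)) && (!q -> (r -> p)) = 6 && 6 = 6
((!p -> (q <-> q)) -> ((q -> r) -> (p <-> q))) && ((((q -> p) <-> q) <-> !(p && p)) && (!q -> (r -> p))) = 4 && 6 = 4
(((!p <-> r) -> ((p <-> r) -> (p -> q))) <-> ((((p <-> q) -> p) <-> ((r <-> p) <-> r)) && (p && (p -> q)))) <-> (((!p -> (q <-> q)) -> ((q -> r) -> (p <-> q))) && ((((q -> p) <-> q) <-> !(p && p)) && (!q -> (r -> p)))) = 4 <-> 4 = 6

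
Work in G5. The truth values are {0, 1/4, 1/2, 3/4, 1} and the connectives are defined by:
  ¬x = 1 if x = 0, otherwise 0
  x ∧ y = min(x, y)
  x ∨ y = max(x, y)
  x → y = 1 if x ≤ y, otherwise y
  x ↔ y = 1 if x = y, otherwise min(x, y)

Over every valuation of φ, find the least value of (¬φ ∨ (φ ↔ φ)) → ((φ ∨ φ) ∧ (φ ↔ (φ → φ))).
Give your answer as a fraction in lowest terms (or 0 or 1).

Take φ = 0:
¬φ = ¬0 = 1
φ ↔ φ = 0 ↔ 0 = 1
¬φ ∨ (φ ↔ φ) = 1 ∨ 1 = 1
φ ∨ φ = 0 ∨ 0 = 0
φ → φ = 0 → 0 = 1
φ ↔ (φ → φ) = 0 ↔ 1 = 0
(φ ∨ φ) ∧ (φ ↔ (φ → φ)) = 0 ∧ 0 = 0
(¬φ ∨ (φ ↔ φ)) → ((φ ∨ φ) ∧ (φ ↔ (φ → φ))) = 1 → 0 = 0
No assignment yields a value below 0, so this is the minimum.

0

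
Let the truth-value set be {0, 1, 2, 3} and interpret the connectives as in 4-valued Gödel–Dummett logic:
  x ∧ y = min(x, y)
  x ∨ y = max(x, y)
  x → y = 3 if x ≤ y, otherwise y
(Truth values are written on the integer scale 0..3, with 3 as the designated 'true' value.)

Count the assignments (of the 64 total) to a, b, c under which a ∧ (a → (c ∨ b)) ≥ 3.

7

value 3: 7 assignments (counts)
value 2: 17 assignments
value 1: 21 assignments
value 0: 19 assignments
So 7 of the 64 assignments meet the threshold.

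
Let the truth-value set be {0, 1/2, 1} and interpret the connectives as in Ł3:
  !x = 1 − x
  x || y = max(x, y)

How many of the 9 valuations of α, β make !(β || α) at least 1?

1

α = 0, β = 0 ↦ 1  ≥
α = 0, β = 1/2 ↦ 1/2  <
α = 0, β = 1 ↦ 0  <
α = 1/2, β = 0 ↦ 1/2  <
α = 1/2, β = 1/2 ↦ 1/2  <
α = 1/2, β = 1 ↦ 0  <
α = 1, β = 0 ↦ 0  <
α = 1, β = 1/2 ↦ 0  <
α = 1, β = 1 ↦ 0  <
So 1 of the 9 assignments meets the threshold.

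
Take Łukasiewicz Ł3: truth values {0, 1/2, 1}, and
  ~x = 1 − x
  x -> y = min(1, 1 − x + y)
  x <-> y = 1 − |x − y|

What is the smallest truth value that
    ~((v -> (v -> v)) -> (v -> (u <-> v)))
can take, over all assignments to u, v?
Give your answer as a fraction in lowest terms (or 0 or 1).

Take u = 0, v = 0:
v -> v = 0 -> 0 = 1
v -> (v -> v) = 0 -> 1 = 1
u <-> v = 0 <-> 0 = 1
v -> (u <-> v) = 0 -> 1 = 1
(v -> (v -> v)) -> (v -> (u <-> v)) = 1 -> 1 = 1
~((v -> (v -> v)) -> (v -> (u <-> v))) = ~1 = 0
No assignment yields a value below 0, so this is the minimum.

0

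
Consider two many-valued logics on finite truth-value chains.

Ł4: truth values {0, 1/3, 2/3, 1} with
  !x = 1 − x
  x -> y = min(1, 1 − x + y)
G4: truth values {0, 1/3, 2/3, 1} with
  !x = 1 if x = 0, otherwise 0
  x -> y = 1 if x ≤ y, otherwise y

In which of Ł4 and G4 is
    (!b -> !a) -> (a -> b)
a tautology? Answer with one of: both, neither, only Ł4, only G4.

only Ł4

In Ł4: every assignment gives 1 — tautology.
In G4: at a = 2/3, b = 1/3 the value is 1/3 — not a tautology.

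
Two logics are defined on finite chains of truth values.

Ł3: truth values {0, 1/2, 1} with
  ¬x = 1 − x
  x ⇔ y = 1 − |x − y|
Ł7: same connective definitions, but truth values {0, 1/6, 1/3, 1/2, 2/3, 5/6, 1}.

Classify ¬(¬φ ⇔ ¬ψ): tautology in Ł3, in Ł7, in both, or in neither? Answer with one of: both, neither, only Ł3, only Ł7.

neither

In Ł3: at φ = 0, ψ = 0 the value is 0 — not a tautology.
In Ł7: at φ = 0, ψ = 0 the value is 0 — not a tautology.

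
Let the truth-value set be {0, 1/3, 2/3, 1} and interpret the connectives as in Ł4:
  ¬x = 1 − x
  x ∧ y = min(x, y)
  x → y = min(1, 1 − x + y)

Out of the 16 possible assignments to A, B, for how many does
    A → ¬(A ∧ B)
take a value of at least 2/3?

14

A = 0, B = 0 ↦ 1  ≥
A = 0, B = 1/3 ↦ 1  ≥
A = 0, B = 2/3 ↦ 1  ≥
A = 0, B = 1 ↦ 1  ≥
A = 1/3, B = 0 ↦ 1  ≥
A = 1/3, B = 1/3 ↦ 1  ≥
A = 1/3, B = 2/3 ↦ 1  ≥
A = 1/3, B = 1 ↦ 1  ≥
A = 2/3, B = 0 ↦ 1  ≥
A = 2/3, B = 1/3 ↦ 1  ≥
A = 2/3, B = 2/3 ↦ 2/3  ≥
A = 2/3, B = 1 ↦ 2/3  ≥
A = 1, B = 0 ↦ 1  ≥
A = 1, B = 1/3 ↦ 2/3  ≥
A = 1, B = 2/3 ↦ 1/3  <
A = 1, B = 1 ↦ 0  <
So 14 of the 16 assignments meet the threshold.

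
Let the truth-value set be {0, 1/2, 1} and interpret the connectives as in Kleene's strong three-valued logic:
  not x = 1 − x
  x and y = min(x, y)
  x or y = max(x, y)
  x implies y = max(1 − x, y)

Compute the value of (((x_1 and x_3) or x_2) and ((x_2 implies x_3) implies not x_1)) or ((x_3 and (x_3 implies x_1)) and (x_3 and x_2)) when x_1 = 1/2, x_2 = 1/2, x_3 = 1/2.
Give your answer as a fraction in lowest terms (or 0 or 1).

x_1 and x_3 = 1/2 and 1/2 = 1/2
(x_1 and x_3) or x_2 = 1/2 or 1/2 = 1/2
x_2 implies x_3 = 1/2 implies 1/2 = 1/2
not x_1 = not 1/2 = 1/2
(x_2 implies x_3) implies not x_1 = 1/2 implies 1/2 = 1/2
((x_1 and x_3) or x_2) and ((x_2 implies x_3) implies not x_1) = 1/2 and 1/2 = 1/2
x_3 implies x_1 = 1/2 implies 1/2 = 1/2
x_3 and (x_3 implies x_1) = 1/2 and 1/2 = 1/2
x_3 and x_2 = 1/2 and 1/2 = 1/2
(x_3 and (x_3 implies x_1)) and (x_3 and x_2) = 1/2 and 1/2 = 1/2
(((x_1 and x_3) or x_2) and ((x_2 implies x_3) implies not x_1)) or ((x_3 and (x_3 implies x_1)) and (x_3 and x_2)) = 1/2 or 1/2 = 1/2

1/2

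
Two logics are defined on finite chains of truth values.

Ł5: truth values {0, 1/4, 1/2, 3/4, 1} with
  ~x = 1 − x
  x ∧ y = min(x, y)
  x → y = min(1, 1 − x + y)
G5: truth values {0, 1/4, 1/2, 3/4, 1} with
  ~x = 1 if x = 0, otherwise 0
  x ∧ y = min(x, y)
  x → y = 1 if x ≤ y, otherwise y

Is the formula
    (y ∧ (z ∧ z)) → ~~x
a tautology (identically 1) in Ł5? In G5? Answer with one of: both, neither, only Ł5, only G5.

In Ł5: at x = 0, y = 1/4, z = 1/4 the value is 3/4 — not a tautology.
In G5: at x = 0, y = 1/4, z = 1/4 the value is 0 — not a tautology.

neither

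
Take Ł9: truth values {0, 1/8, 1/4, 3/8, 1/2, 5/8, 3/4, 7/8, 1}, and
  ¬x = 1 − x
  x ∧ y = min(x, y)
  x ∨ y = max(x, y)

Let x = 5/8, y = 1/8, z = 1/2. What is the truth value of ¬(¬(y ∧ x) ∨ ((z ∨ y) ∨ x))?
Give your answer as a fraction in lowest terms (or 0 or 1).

1/8

y ∧ x = 1/8 ∧ 5/8 = 1/8
¬(y ∧ x) = ¬1/8 = 7/8
z ∨ y = 1/2 ∨ 1/8 = 1/2
(z ∨ y) ∨ x = 1/2 ∨ 5/8 = 5/8
¬(y ∧ x) ∨ ((z ∨ y) ∨ x) = 7/8 ∨ 5/8 = 7/8
¬(¬(y ∧ x) ∨ ((z ∨ y) ∨ x)) = ¬7/8 = 1/8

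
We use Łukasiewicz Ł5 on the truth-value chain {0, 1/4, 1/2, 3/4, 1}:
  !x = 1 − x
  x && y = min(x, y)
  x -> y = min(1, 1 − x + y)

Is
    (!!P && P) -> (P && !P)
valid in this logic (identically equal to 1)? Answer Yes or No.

Counterexample: take P = 3/4.
!P = !3/4 = 1/4
!!P = !1/4 = 3/4
!!P && P = 3/4 && 3/4 = 3/4
!P = !3/4 = 1/4
P && !P = 3/4 && 1/4 = 1/4
(!!P && P) -> (P && !P) = 3/4 -> 1/4 = 1/2
This gives 1/2 ≠ 1.

No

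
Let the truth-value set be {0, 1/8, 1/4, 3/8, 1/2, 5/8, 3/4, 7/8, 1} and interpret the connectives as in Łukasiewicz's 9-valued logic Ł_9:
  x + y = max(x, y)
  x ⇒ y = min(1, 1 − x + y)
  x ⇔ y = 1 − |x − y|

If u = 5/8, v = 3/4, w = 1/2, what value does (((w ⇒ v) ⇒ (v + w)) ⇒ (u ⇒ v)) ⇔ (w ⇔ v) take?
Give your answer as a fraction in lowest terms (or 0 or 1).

3/4

w ⇒ v = 1/2 ⇒ 3/4 = 1
v + w = 3/4 + 1/2 = 3/4
(w ⇒ v) ⇒ (v + w) = 1 ⇒ 3/4 = 3/4
u ⇒ v = 5/8 ⇒ 3/4 = 1
((w ⇒ v) ⇒ (v + w)) ⇒ (u ⇒ v) = 3/4 ⇒ 1 = 1
w ⇔ v = 1/2 ⇔ 3/4 = 3/4
(((w ⇒ v) ⇒ (v + w)) ⇒ (u ⇒ v)) ⇔ (w ⇔ v) = 1 ⇔ 3/4 = 3/4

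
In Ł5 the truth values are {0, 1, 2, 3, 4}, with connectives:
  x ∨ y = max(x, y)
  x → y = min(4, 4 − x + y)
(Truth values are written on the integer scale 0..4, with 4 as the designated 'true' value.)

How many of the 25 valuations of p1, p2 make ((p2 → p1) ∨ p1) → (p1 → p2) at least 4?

15

value 4: 15 assignments (counts)
value 3: 4 assignments
value 2: 3 assignments
value 1: 2 assignments
value 0: 1 assignment
So 15 of the 25 assignments meet the threshold.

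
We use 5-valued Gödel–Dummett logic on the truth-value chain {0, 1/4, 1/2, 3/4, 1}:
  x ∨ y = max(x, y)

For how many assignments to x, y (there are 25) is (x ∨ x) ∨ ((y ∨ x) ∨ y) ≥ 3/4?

16

value 1: 9 assignments (counts)
value 3/4: 7 assignments (counts)
value 1/2: 5 assignments
value 1/4: 3 assignments
value 0: 1 assignment
So 16 of the 25 assignments meet the threshold.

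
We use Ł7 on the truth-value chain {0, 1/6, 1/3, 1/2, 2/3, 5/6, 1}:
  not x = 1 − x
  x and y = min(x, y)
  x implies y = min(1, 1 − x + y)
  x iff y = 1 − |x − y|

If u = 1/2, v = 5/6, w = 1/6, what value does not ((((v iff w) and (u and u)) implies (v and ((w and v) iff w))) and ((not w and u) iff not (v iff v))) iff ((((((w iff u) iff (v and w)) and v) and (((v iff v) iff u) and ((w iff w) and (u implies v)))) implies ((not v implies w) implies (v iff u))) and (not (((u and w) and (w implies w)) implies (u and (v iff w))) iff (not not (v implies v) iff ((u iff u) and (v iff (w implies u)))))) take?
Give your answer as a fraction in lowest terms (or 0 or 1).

v iff w = 5/6 iff 1/6 = 1/3
u and u = 1/2 and 1/2 = 1/2
(v iff w) and (u and u) = 1/3 and 1/2 = 1/3
w and v = 1/6 and 5/6 = 1/6
(w and v) iff w = 1/6 iff 1/6 = 1
v and ((w and v) iff w) = 5/6 and 1 = 5/6
((v iff w) and (u and u)) implies (v and ((w and v) iff w)) = 1/3 implies 5/6 = 1
not w = not 1/6 = 5/6
not w and u = 5/6 and 1/2 = 1/2
v iff v = 5/6 iff 5/6 = 1
not (v iff v) = not 1 = 0
(not w and u) iff not (v iff v) = 1/2 iff 0 = 1/2
(((v iff w) and (u and u)) implies (v and ((w and v) iff w))) and ((not w and u) iff not (v iff v)) = 1 and 1/2 = 1/2
not ((((v iff w) and (u and u)) implies (v and ((w and v) iff w))) and ((not w and u) iff not (v iff v))) = not 1/2 = 1/2
w iff u = 1/6 iff 1/2 = 2/3
v and w = 5/6 and 1/6 = 1/6
(w iff u) iff (v and w) = 2/3 iff 1/6 = 1/2
((w iff u) iff (v and w)) and v = 1/2 and 5/6 = 1/2
v iff v = 5/6 iff 5/6 = 1
(v iff v) iff u = 1 iff 1/2 = 1/2
w iff w = 1/6 iff 1/6 = 1
u implies v = 1/2 implies 5/6 = 1
(w iff w) and (u implies v) = 1 and 1 = 1
((v iff v) iff u) and ((w iff w) and (u implies v)) = 1/2 and 1 = 1/2
(((w iff u) iff (v and w)) and v) and (((v iff v) iff u) and ((w iff w) and (u implies v))) = 1/2 and 1/2 = 1/2
not v = not 5/6 = 1/6
not v implies w = 1/6 implies 1/6 = 1
v iff u = 5/6 iff 1/2 = 2/3
(not v implies w) implies (v iff u) = 1 implies 2/3 = 2/3
((((w iff u) iff (v and w)) and v) and (((v iff v) iff u) and ((w iff w) and (u implies v)))) implies ((not v implies w) implies (v iff u)) = 1/2 implies 2/3 = 1
u and w = 1/2 and 1/6 = 1/6
w implies w = 1/6 implies 1/6 = 1
(u and w) and (w implies w) = 1/6 and 1 = 1/6
v iff w = 5/6 iff 1/6 = 1/3
u and (v iff w) = 1/2 and 1/3 = 1/3
((u and w) and (w implies w)) implies (u and (v iff w)) = 1/6 implies 1/3 = 1
not (((u and w) and (w implies w)) implies (u and (v iff w))) = not 1 = 0
v implies v = 5/6 implies 5/6 = 1
not (v implies v) = not 1 = 0
not not (v implies v) = not 0 = 1
u iff u = 1/2 iff 1/2 = 1
w implies u = 1/6 implies 1/2 = 1
v iff (w implies u) = 5/6 iff 1 = 5/6
(u iff u) and (v iff (w implies u)) = 1 and 5/6 = 5/6
not not (v implies v) iff ((u iff u) and (v iff (w implies u))) = 1 iff 5/6 = 5/6
not (((u and w) and (w implies w)) implies (u and (v iff w))) iff (not not (v implies v) iff ((u iff u) and (v iff (w implies u)))) = 0 iff 5/6 = 1/6
(((((w iff u) iff (v and w)) and v) and (((v iff v) iff u) and ((w iff w) and (u implies v)))) implies ((not v implies w) implies (v iff u))) and (not (((u and w) and (w implies w)) implies (u and (v iff w))) iff (not not (v implies v) iff ((u iff u) and (v iff (w implies u))))) = 1 and 1/6 = 1/6
not ((((v iff w) and (u and u)) implies (v and ((w and v) iff w))) and ((not w and u) iff not (v iff v))) iff ((((((w iff u) iff (v and w)) and v) and (((v iff v) iff u) and ((w iff w) and (u implies v)))) implies ((not v implies w) implies (v iff u))) and (not (((u and w) and (w implies w)) implies (u and (v iff w))) iff (not not (v implies v) iff ((u iff u) and (v iff (w implies u)))))) = 1/2 iff 1/6 = 2/3

2/3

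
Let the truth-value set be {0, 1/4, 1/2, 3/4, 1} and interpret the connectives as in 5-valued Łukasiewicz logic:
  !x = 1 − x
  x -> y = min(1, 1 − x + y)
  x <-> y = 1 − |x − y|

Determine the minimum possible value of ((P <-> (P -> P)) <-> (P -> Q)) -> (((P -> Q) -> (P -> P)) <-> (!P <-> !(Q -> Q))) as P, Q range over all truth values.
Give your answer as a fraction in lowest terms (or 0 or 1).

1/2

Take P = 1/2, Q = 0:
P -> P = 1/2 -> 1/2 = 1
P <-> (P -> P) = 1/2 <-> 1 = 1/2
P -> Q = 1/2 -> 0 = 1/2
(P <-> (P -> P)) <-> (P -> Q) = 1/2 <-> 1/2 = 1
P -> Q = 1/2 -> 0 = 1/2
P -> P = 1/2 -> 1/2 = 1
(P -> Q) -> (P -> P) = 1/2 -> 1 = 1
!P = !1/2 = 1/2
Q -> Q = 0 -> 0 = 1
!(Q -> Q) = !1 = 0
!P <-> !(Q -> Q) = 1/2 <-> 0 = 1/2
((P -> Q) -> (P -> P)) <-> (!P <-> !(Q -> Q)) = 1 <-> 1/2 = 1/2
((P <-> (P -> P)) <-> (P -> Q)) -> (((P -> Q) -> (P -> P)) <-> (!P <-> !(Q -> Q))) = 1 -> 1/2 = 1/2
No assignment yields a value below 1/2, so this is the minimum.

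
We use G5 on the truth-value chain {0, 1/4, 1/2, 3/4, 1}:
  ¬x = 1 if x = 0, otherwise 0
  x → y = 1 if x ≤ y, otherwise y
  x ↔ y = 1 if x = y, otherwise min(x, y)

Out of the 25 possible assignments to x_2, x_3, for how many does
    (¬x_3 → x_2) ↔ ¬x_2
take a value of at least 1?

4

value 1: 4 assignments (counts)
value 0: 21 assignments
So 4 of the 25 assignments meet the threshold.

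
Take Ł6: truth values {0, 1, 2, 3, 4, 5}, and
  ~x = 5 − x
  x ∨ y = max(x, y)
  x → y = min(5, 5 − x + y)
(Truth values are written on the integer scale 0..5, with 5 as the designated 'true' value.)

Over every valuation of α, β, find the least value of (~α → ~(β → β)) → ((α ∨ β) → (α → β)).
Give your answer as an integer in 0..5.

0

Take α = 5, β = 0:
~α = ~5 = 0
β → β = 0 → 0 = 5
~(β → β) = ~5 = 0
~α → ~(β → β) = 0 → 0 = 5
α ∨ β = 5 ∨ 0 = 5
α → β = 5 → 0 = 0
(α ∨ β) → (α → β) = 5 → 0 = 0
(~α → ~(β → β)) → ((α ∨ β) → (α → β)) = 5 → 0 = 0
No assignment yields a value below 0, so this is the minimum.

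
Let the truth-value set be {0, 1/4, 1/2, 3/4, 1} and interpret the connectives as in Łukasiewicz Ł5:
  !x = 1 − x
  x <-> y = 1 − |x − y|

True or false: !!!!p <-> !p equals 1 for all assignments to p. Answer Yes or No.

No

Counterexample: take p = 0.
!p = !0 = 1
!!p = !1 = 0
!!!p = !0 = 1
!!!!p = !1 = 0
!p = !0 = 1
!!!!p <-> !p = 0 <-> 1 = 0
This gives 0 ≠ 1.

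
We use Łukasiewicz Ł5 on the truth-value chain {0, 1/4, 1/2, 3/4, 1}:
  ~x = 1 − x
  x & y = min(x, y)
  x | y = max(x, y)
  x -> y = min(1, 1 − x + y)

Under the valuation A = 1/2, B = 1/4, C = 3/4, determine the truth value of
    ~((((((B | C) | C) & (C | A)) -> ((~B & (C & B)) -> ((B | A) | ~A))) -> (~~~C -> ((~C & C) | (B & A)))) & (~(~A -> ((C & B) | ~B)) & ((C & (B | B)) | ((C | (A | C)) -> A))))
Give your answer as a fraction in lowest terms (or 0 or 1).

B | C = 1/4 | 3/4 = 3/4
(B | C) | C = 3/4 | 3/4 = 3/4
C | A = 3/4 | 1/2 = 3/4
((B | C) | C) & (C | A) = 3/4 & 3/4 = 3/4
~B = ~1/4 = 3/4
C & B = 3/4 & 1/4 = 1/4
~B & (C & B) = 3/4 & 1/4 = 1/4
B | A = 1/4 | 1/2 = 1/2
~A = ~1/2 = 1/2
(B | A) | ~A = 1/2 | 1/2 = 1/2
(~B & (C & B)) -> ((B | A) | ~A) = 1/4 -> 1/2 = 1
(((B | C) | C) & (C | A)) -> ((~B & (C & B)) -> ((B | A) | ~A)) = 3/4 -> 1 = 1
~C = ~3/4 = 1/4
~~C = ~1/4 = 3/4
~~~C = ~3/4 = 1/4
~C = ~3/4 = 1/4
~C & C = 1/4 & 3/4 = 1/4
B & A = 1/4 & 1/2 = 1/4
(~C & C) | (B & A) = 1/4 | 1/4 = 1/4
~~~C -> ((~C & C) | (B & A)) = 1/4 -> 1/4 = 1
((((B | C) | C) & (C | A)) -> ((~B & (C & B)) -> ((B | A) | ~A))) -> (~~~C -> ((~C & C) | (B & A))) = 1 -> 1 = 1
~A = ~1/2 = 1/2
C & B = 3/4 & 1/4 = 1/4
~B = ~1/4 = 3/4
(C & B) | ~B = 1/4 | 3/4 = 3/4
~A -> ((C & B) | ~B) = 1/2 -> 3/4 = 1
~(~A -> ((C & B) | ~B)) = ~1 = 0
B | B = 1/4 | 1/4 = 1/4
C & (B | B) = 3/4 & 1/4 = 1/4
A | C = 1/2 | 3/4 = 3/4
C | (A | C) = 3/4 | 3/4 = 3/4
(C | (A | C)) -> A = 3/4 -> 1/2 = 3/4
(C & (B | B)) | ((C | (A | C)) -> A) = 1/4 | 3/4 = 3/4
~(~A -> ((C & B) | ~B)) & ((C & (B | B)) | ((C | (A | C)) -> A)) = 0 & 3/4 = 0
(((((B | C) | C) & (C | A)) -> ((~B & (C & B)) -> ((B | A) | ~A))) -> (~~~C -> ((~C & C) | (B & A)))) & (~(~A -> ((C & B) | ~B)) & ((C & (B | B)) | ((C | (A | C)) -> A))) = 1 & 0 = 0
~((((((B | C) | C) & (C | A)) -> ((~B & (C & B)) -> ((B | A) | ~A))) -> (~~~C -> ((~C & C) | (B & A)))) & (~(~A -> ((C & B) | ~B)) & ((C & (B | B)) | ((C | (A | C)) -> A)))) = ~0 = 1

1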